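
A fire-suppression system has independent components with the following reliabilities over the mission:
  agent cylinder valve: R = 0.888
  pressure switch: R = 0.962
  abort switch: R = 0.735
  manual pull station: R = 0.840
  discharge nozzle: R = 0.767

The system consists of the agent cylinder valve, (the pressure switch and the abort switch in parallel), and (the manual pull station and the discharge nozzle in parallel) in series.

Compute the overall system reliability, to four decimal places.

0.8463

Parallel (pressure switch and abort switch): 1 − (1 − 0.962000)(1 − 0.735000) = 0.989930
Parallel (manual pull station and discharge nozzle): 1 − (1 − 0.840000)(1 − 0.767000) = 0.962720
Series (agent cylinder valve, [0.989930], and [0.962720]): 0.888000 × 0.989930 × 0.962720 = 0.8463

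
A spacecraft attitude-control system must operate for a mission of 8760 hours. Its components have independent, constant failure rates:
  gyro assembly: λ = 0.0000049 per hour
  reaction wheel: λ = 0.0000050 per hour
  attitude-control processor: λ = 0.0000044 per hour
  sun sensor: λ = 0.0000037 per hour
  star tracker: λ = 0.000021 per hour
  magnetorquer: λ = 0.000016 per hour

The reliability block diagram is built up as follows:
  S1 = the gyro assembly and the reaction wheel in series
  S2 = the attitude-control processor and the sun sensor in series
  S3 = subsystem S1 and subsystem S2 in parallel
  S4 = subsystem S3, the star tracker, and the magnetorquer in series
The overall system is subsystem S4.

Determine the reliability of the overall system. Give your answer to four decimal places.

0.7190

R(gyro assembly) = exp(−0.0000049 × 8760) = 0.957984
R(reaction wheel) = exp(−0.0000050 × 8760) = 0.957145
R(attitude-control processor) = exp(−0.0000044 × 8760) = 0.962189
R(sun sensor) = exp(−0.0000037 × 8760) = 0.968108
R(star tracker) = exp(−0.000021 × 8760) = 0.831969
R(magnetorquer) = exp(−0.000016 × 8760) = 0.869219
Series (gyro assembly and reaction wheel): 0.957984 × 0.957145 = 0.916930
Series (attitude-control processor and sun sensor): 0.962189 × 0.968108 = 0.931503
Parallel ([0.916930] and [0.931503]): 1 − (1 − 0.916930)(1 − 0.931503) = 0.994310
Series ([0.994310], star tracker, and magnetorquer): 0.994310 × 0.831969 × 0.869219 = 0.7190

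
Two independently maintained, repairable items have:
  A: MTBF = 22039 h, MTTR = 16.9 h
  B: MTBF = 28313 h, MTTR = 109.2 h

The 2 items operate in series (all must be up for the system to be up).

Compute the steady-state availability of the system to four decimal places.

A(A) = MTBF/(MTBF+MTTR) = 22039/(22039+16.9) = 0.999234
A(B) = MTBF/(MTBF+MTTR) = 28313/(28313+109.2) = 0.996158
Series availability: 0.999234 × 0.996158 = 0.9954

0.9954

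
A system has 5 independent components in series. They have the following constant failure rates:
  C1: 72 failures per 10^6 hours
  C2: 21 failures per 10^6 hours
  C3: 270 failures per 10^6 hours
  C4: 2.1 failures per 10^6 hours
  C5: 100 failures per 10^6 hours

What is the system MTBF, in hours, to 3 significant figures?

Series of exponential components: λ_sys = Σ λ_i
λ_sys = 0.000072 + 0.000021 + 0.00027 + 0.0000021 + 0.00010 = 4.6510e-04 /h
MTBF = 1 / λ_sys = 2150 h

2150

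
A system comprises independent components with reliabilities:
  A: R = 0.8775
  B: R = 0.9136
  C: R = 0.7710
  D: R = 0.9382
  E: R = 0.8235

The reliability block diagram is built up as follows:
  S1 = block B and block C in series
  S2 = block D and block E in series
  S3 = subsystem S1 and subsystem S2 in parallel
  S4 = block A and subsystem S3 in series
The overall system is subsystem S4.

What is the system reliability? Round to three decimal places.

0.819

Series (B and C): 0.91360 × 0.77100 = 0.70439
Series (D and E): 0.93820 × 0.82350 = 0.77261
Parallel ([0.70439] and [0.77261]): 1 − (1 − 0.70439)(1 − 0.77261) = 0.93278
Series (A and [0.93278]): 0.87750 × 0.93278 = 0.819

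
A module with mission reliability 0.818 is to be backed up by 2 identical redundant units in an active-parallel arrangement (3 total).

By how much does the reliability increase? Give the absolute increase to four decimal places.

R_before = 0.818
R_after = 1 − (1 − 0.818)^3 = 0.9940
ΔR = 0.9940 − 0.818 = 0.1760

0.1760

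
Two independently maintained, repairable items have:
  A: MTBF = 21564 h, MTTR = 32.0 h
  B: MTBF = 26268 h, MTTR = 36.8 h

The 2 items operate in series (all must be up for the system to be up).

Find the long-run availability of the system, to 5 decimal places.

A(A) = MTBF/(MTBF+MTTR) = 21564/(21564+32.0) = 0.998518
A(B) = MTBF/(MTBF+MTTR) = 26268/(26268+36.8) = 0.998601
Series availability: 0.998518 × 0.998601 = 0.99712

0.99712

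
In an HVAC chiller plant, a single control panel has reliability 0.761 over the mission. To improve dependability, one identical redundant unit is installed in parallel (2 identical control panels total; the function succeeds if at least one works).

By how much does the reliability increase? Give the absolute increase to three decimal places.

0.182

R_before = 0.761
R_after = 1 − (1 − 0.761)^2 = 0.943
ΔR = 0.943 − 0.761 = 0.182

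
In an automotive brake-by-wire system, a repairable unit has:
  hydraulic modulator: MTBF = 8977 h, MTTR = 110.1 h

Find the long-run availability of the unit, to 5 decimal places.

0.98788

A(hydraulic modulator) = MTBF/(MTBF+MTTR) = 8977/(8977+110.1) = 0.98788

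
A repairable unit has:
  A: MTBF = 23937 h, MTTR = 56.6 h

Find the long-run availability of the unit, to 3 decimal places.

0.998

A(A) = MTBF/(MTBF+MTTR) = 23937/(23937+56.6) = 0.998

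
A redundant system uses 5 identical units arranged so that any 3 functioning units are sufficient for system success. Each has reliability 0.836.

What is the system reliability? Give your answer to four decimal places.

0.9660

R = Σ_{i=3}^{5} C(5,i) p^i (1−p)^{5−i} with p = 0.836
C(5,3)·0.836^3·0.164^2 = 0.157147
C(5,4)·0.836^4·0.164^1 = 0.400534
C(5,5)·0.836^5·0.164^0 = 0.408349
Sum = 0.9660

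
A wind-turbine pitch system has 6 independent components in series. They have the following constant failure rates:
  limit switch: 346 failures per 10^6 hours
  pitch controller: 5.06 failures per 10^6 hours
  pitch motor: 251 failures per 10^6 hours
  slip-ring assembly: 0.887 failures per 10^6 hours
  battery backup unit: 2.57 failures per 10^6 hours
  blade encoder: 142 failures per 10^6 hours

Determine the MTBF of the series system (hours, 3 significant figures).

1340

Series of exponential components: λ_sys = Σ λ_i
λ_sys = 0.000346 + 0.00000506 + 0.000251 + 0.000000887 + 0.00000257 + 0.000142 = 7.4752e-04 /h
MTBF = 1 / λ_sys = 1340 h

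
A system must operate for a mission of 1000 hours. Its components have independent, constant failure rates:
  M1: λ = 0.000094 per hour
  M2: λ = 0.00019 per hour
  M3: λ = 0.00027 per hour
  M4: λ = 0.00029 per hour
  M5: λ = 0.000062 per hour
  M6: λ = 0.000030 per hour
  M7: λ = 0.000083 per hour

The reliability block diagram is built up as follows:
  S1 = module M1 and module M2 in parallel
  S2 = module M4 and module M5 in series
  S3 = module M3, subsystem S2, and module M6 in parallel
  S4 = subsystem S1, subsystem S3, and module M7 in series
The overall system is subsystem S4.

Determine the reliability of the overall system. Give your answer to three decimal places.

R(M1) = exp(−0.000094 × 1000) = 0.91028
R(M2) = exp(−0.00019 × 1000) = 0.82696
R(M3) = exp(−0.00027 × 1000) = 0.76338
R(M4) = exp(−0.00029 × 1000) = 0.74826
R(M5) = exp(−0.000062 × 1000) = 0.93988
R(M6) = exp(−0.000030 × 1000) = 0.97045
R(M7) = exp(−0.000083 × 1000) = 0.92035
Parallel (M1 and M2): 1 − (1 − 0.91028)(1 − 0.82696) = 0.98447
Series (M4 and M5): 0.74826 × 0.93988 = 0.70327
Parallel (M3, [0.70327], and M6): 1 − (1 − 0.76338)(1 − 0.70327)(1 − 0.97045) = 0.99793
Series ([0.98447], [0.99793], and M7): 0.98447 × 0.99793 × 0.92035 = 0.904

0.904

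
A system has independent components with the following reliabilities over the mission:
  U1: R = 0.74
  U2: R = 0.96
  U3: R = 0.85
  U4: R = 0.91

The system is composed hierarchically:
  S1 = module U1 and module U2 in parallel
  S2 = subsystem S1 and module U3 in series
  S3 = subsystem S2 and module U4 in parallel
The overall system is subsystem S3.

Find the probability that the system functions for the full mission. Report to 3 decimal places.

0.986

Parallel (U1 and U2): 1 − (1 − 0.74000)(1 − 0.96000) = 0.98960
Series ([0.98960] and U3): 0.98960 × 0.85000 = 0.84116
Parallel ([0.84116] and U4): 1 − (1 − 0.84116)(1 − 0.91000) = 0.986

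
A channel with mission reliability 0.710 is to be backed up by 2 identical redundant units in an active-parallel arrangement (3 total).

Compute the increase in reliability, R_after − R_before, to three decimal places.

0.266

R_before = 0.710
R_after = 1 − (1 − 0.710)^3 = 0.976
ΔR = 0.976 − 0.710 = 0.266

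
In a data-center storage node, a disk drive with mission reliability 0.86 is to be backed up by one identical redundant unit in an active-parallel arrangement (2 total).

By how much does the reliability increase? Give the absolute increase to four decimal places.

0.1204

R_before = 0.86
R_after = 1 − (1 − 0.86)^2 = 0.9804
ΔR = 0.9804 − 0.86 = 0.1204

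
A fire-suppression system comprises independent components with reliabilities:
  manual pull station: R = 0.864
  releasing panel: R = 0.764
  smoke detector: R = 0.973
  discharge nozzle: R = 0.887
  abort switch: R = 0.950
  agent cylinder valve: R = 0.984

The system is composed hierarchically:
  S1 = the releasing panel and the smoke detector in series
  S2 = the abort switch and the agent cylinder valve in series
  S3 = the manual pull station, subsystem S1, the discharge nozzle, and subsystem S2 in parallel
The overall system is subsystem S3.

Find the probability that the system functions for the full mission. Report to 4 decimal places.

0.9997

Series (releasing panel and smoke detector): 0.764000 × 0.973000 = 0.743372
Series (abort switch and agent cylinder valve): 0.950000 × 0.984000 = 0.934800
Parallel (manual pull station, [0.743372], discharge nozzle, and [0.934800]): 1 − (1 − 0.864000)(1 − 0.743372)(1 − 0.887000)(1 − 0.934800) = 0.9997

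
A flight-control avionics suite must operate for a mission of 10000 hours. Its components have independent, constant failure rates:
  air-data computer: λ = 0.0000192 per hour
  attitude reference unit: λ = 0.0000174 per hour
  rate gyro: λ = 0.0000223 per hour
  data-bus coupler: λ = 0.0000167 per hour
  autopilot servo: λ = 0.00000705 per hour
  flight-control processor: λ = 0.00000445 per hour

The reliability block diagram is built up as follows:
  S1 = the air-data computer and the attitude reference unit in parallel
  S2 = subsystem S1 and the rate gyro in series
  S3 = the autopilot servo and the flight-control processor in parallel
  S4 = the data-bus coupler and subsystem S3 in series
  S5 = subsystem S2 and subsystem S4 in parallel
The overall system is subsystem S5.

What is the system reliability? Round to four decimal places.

R(air-data computer) = exp(−0.0000192 × 10000) = 0.825307
R(attitude reference unit) = exp(−0.0000174 × 10000) = 0.840297
R(rate gyro) = exp(−0.0000223 × 10000) = 0.800115
R(data-bus coupler) = exp(−0.0000167 × 10000) = 0.846200
R(autopilot servo) = exp(−0.00000705 × 10000) = 0.931928
R(flight-control processor) = exp(−0.00000445 × 10000) = 0.956476
Parallel (air-data computer and attitude reference unit): 1 − (1 − 0.825307)(1 − 0.840297) = 0.972101
Series ([0.972101] and rate gyro): 0.972101 × 0.800115 = 0.777793
Parallel (autopilot servo and flight-control processor): 1 − (1 − 0.931928)(1 − 0.956476) = 0.997037
Series (data-bus coupler and [0.997037]): 0.846200 × 0.997037 = 0.843693
Parallel ([0.777793] and [0.843693]): 1 − (1 − 0.777793)(1 − 0.843693) = 0.9653

0.9653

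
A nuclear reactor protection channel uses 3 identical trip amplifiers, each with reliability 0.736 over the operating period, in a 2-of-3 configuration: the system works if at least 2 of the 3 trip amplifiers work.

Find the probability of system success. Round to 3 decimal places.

0.828

R = Σ_{i=2}^{3} C(3,i) p^i (1−p)^{3−i} with p = 0.736
C(3,2)·0.736^2·0.264^1 = 0.42902
C(3,3)·0.736^3·0.264^0 = 0.39869
Sum = 0.828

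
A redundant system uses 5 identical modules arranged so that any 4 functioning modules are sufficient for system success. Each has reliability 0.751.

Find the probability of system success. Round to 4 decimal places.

0.6349

R = Σ_{i=4}^{5} C(5,i) p^i (1−p)^{5−i} with p = 0.751
C(5,4)·0.751^4·0.249^1 = 0.396031
C(5,5)·0.751^5·0.249^0 = 0.238891
Sum = 0.6349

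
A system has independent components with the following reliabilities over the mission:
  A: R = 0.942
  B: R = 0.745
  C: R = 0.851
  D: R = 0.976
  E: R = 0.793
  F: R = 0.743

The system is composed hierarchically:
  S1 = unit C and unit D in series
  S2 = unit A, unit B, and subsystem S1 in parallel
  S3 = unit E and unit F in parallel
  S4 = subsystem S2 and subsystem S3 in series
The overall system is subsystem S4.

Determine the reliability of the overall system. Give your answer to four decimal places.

Series (C and D): 0.851000 × 0.976000 = 0.830576
Parallel (A, B, and [0.830576]): 1 − (1 − 0.942000)(1 − 0.745000)(1 − 0.830576) = 0.997494
Parallel (E and F): 1 − (1 − 0.793000)(1 − 0.743000) = 0.946801
Series ([0.997494] and [0.946801]): 0.997494 × 0.946801 = 0.9444

0.9444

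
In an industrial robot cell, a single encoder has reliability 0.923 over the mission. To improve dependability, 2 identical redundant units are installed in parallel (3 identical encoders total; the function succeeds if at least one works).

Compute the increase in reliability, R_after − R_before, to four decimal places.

R_before = 0.923
R_after = 1 − (1 − 0.923)^3 = 0.9995
ΔR = 0.9995 − 0.923 = 0.0765

0.0765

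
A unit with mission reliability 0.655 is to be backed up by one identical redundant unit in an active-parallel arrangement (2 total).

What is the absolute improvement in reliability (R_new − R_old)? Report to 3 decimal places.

R_before = 0.655
R_after = 1 − (1 − 0.655)^2 = 0.881
ΔR = 0.881 − 0.655 = 0.226

0.226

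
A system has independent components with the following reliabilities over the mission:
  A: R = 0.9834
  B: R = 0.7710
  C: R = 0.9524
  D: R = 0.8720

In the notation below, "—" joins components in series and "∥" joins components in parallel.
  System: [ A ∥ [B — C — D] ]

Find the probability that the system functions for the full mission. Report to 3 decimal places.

Series (B, C, and D): 0.77100 × 0.95240 × 0.87200 = 0.64031
Parallel (A and [0.64031]): 1 − (1 − 0.98340)(1 − 0.64031) = 0.994

0.994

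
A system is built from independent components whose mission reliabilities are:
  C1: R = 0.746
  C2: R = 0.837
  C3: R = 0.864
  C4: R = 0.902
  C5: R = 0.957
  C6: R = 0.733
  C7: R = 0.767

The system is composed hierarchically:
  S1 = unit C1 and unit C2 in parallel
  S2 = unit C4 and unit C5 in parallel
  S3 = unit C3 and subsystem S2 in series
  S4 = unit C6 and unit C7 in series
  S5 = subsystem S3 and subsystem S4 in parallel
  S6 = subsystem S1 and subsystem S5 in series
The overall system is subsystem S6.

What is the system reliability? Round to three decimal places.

Parallel (C1 and C2): 1 − (1 − 0.74600)(1 − 0.83700) = 0.95860
Parallel (C4 and C5): 1 − (1 − 0.90200)(1 − 0.95700) = 0.99579
Series (C3 and [0.99579]): 0.86400 × 0.99579 = 0.86036
Series (C6 and C7): 0.73300 × 0.76700 = 0.56221
Parallel ([0.86036] and [0.56221]): 1 − (1 − 0.86036)(1 − 0.56221) = 0.93887
Series ([0.95860] and [0.93887]): 0.95860 × 0.93887 = 0.900

0.900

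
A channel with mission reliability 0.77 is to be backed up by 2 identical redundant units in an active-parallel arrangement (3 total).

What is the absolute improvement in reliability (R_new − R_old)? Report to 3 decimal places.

0.218

R_before = 0.77
R_after = 1 − (1 − 0.77)^3 = 0.988
ΔR = 0.988 − 0.77 = 0.218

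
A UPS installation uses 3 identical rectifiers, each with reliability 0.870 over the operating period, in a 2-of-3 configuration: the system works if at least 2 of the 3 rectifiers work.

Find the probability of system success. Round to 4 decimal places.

R = Σ_{i=2}^{3} C(3,i) p^i (1−p)^{3−i} with p = 0.870
C(3,2)·0.870^2·0.130^1 = 0.295191
C(3,3)·0.870^3·0.130^0 = 0.658503
Sum = 0.9537

0.9537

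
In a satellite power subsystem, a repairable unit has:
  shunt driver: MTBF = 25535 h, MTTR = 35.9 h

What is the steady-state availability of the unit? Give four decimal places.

0.9986

A(shunt driver) = MTBF/(MTBF+MTTR) = 25535/(25535+35.9) = 0.9986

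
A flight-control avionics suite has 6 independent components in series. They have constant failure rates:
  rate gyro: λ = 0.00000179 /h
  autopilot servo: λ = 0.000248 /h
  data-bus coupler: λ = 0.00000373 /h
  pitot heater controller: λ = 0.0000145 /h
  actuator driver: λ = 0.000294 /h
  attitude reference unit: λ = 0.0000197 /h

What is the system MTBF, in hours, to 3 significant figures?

Series of exponential components: λ_sys = Σ λ_i
λ_sys = 0.00000179 + 0.000248 + 0.00000373 + 0.0000145 + 0.000294 + 0.0000197 = 5.8172e-04 /h
MTBF = 1 / λ_sys = 1720 h

1720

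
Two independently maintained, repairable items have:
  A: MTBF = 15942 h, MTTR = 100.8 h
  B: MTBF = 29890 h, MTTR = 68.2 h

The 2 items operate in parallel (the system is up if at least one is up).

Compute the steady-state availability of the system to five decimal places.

A(A) = MTBF/(MTBF+MTTR) = 15942/(15942+100.8) = 0.993717
A(B) = MTBF/(MTBF+MTTR) = 29890/(29890+68.2) = 0.997723
Parallel availability: 1 − (1 − 0.993717)(1 − 0.997723) = 0.99999

0.99999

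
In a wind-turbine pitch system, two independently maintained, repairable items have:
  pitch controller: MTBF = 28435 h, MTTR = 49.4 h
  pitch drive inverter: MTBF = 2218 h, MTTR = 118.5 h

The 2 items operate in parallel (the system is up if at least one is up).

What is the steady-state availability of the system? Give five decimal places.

A(pitch controller) = MTBF/(MTBF+MTTR) = 28435/(28435+49.4) = 0.998266
A(pitch drive inverter) = MTBF/(MTBF+MTTR) = 2218/(2218+118.5) = 0.949283
Parallel availability: 1 − (1 − 0.998266)(1 − 0.949283) = 0.99991

0.99991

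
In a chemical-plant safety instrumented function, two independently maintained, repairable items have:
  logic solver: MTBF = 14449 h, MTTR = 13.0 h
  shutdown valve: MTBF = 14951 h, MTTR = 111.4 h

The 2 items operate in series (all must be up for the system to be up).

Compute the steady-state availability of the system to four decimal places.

0.9917

A(logic solver) = MTBF/(MTBF+MTTR) = 14449/(14449+13.0) = 0.999101
A(shutdown valve) = MTBF/(MTBF+MTTR) = 14951/(14951+111.4) = 0.992604
Series availability: 0.999101 × 0.992604 = 0.9917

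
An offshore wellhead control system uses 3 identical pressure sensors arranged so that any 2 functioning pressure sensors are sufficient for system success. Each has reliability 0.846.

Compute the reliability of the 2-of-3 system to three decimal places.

0.936

R = Σ_{i=2}^{3} C(3,i) p^i (1−p)^{3−i} with p = 0.846
C(3,2)·0.846^2·0.154^1 = 0.33066
C(3,3)·0.846^3·0.154^0 = 0.60550
Sum = 0.936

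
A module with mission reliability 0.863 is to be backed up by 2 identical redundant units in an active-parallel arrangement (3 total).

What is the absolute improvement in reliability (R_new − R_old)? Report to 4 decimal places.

R_before = 0.863
R_after = 1 − (1 − 0.863)^3 = 0.9974
ΔR = 0.9974 − 0.863 = 0.1344

0.1344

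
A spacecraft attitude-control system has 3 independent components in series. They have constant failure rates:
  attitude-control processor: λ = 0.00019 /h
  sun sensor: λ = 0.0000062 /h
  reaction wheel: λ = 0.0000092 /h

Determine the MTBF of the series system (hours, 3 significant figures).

Series of exponential components: λ_sys = Σ λ_i
λ_sys = 0.00019 + 0.0000062 + 0.0000092 = 2.0540e-04 /h
MTBF = 1 / λ_sys = 4870 h

4870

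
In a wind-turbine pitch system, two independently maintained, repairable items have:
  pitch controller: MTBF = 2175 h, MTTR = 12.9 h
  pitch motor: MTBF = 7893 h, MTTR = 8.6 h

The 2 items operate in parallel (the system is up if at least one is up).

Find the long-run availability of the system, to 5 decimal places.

0.99999

A(pitch controller) = MTBF/(MTBF+MTTR) = 2175/(2175+12.9) = 0.994104
A(pitch motor) = MTBF/(MTBF+MTTR) = 7893/(7893+8.6) = 0.998912
Parallel availability: 1 − (1 − 0.994104)(1 − 0.998912) = 0.99999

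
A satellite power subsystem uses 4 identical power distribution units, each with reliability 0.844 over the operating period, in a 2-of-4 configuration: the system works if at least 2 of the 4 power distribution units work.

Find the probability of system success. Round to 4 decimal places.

R = Σ_{i=2}^{4} C(4,i) p^i (1−p)^{4−i} with p = 0.844
C(4,2)·0.844^2·0.156^2 = 0.104012
C(4,3)·0.844^3·0.156^1 = 0.375156
C(4,4)·0.844^4·0.156^0 = 0.507423
Sum = 0.9866

0.9866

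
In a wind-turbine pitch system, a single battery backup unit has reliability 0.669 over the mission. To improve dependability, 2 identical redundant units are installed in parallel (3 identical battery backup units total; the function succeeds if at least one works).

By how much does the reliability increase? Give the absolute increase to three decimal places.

0.295

R_before = 0.669
R_after = 1 − (1 − 0.669)^3 = 0.964
ΔR = 0.964 − 0.669 = 0.295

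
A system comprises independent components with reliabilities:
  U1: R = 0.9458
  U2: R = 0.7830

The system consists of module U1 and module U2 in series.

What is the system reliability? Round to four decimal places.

Series (U1 and U2): 0.945800 × 0.783000 = 0.7406

0.7406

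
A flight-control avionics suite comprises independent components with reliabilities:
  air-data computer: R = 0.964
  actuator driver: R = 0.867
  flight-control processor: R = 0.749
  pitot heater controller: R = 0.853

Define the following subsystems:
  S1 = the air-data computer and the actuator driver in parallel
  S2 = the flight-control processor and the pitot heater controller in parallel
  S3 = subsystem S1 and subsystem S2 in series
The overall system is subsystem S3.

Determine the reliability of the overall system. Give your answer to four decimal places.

Parallel (air-data computer and actuator driver): 1 − (1 − 0.964000)(1 − 0.867000) = 0.995212
Parallel (flight-control processor and pitot heater controller): 1 − (1 − 0.749000)(1 − 0.853000) = 0.963103
Series ([0.995212] and [0.963103]): 0.995212 × 0.963103 = 0.9585

0.9585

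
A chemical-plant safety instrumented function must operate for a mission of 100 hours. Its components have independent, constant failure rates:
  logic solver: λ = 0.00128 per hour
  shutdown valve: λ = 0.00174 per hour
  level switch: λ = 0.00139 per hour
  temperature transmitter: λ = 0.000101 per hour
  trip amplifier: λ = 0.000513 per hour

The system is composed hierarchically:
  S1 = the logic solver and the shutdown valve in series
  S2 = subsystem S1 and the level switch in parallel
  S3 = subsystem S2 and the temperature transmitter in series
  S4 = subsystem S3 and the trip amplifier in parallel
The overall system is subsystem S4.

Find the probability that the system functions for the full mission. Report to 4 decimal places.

0.9978

R(logic solver) = exp(−0.00128 × 100) = 0.879853
R(shutdown valve) = exp(−0.00174 × 100) = 0.840297
R(level switch) = exp(−0.00139 × 100) = 0.870228
R(temperature transmitter) = exp(−0.000101 × 100) = 0.989951
R(trip amplifier) = exp(−0.000513 × 100) = 0.949994
Series (logic solver and shutdown valve): 0.879853 × 0.840297 = 0.739338
Parallel ([0.739338] and level switch): 1 − (1 − 0.739338)(1 − 0.870228) = 0.966173
Series ([0.966173] and temperature transmitter): 0.966173 × 0.989951 = 0.956464
Parallel ([0.956464] and trip amplifier): 1 − (1 − 0.956464)(1 − 0.949994) = 0.9978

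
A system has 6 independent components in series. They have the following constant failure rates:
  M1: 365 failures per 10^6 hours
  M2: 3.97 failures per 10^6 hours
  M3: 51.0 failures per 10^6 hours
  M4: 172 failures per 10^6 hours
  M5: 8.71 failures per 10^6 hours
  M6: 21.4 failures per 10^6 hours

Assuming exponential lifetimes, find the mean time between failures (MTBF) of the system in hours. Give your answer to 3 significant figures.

Series of exponential components: λ_sys = Σ λ_i
λ_sys = 0.000365 + 0.00000397 + 0.0000510 + 0.000172 + 0.00000871 + 0.0000214 = 6.2208e-04 /h
MTBF = 1 / λ_sys = 1610 h

1610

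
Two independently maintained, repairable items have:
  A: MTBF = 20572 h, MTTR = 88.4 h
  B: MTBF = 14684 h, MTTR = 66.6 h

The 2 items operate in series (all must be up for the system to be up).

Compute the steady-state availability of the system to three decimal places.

0.991

A(A) = MTBF/(MTBF+MTTR) = 20572/(20572+88.4) = 0.995721
A(B) = MTBF/(MTBF+MTTR) = 14684/(14684+66.6) = 0.995485
Series availability: 0.995721 × 0.995485 = 0.991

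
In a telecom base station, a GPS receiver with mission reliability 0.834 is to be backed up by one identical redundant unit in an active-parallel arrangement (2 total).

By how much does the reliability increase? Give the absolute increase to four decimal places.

0.1384

R_before = 0.834
R_after = 1 − (1 − 0.834)^2 = 0.9724
ΔR = 0.9724 − 0.834 = 0.1384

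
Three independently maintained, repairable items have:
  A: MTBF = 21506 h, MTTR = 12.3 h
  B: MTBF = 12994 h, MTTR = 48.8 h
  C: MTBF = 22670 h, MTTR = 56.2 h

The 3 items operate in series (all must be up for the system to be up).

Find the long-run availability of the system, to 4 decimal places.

A(A) = MTBF/(MTBF+MTTR) = 21506/(21506+12.3) = 0.999428
A(B) = MTBF/(MTBF+MTTR) = 12994/(12994+48.8) = 0.996258
A(C) = MTBF/(MTBF+MTTR) = 22670/(22670+56.2) = 0.997527
Series availability: 0.999428 × 0.996258 × 0.997527 = 0.9932

0.9932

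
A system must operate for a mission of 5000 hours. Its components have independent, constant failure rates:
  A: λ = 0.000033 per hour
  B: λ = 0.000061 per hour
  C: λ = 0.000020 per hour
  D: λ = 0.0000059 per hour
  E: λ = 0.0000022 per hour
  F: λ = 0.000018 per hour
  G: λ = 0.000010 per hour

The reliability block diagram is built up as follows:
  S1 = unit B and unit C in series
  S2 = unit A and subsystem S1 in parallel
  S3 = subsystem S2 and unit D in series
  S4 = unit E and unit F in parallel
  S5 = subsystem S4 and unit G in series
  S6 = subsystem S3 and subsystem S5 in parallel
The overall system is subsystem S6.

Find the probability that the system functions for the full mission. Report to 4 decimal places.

0.9961

R(A) = exp(−0.000033 × 5000) = 0.847894
R(B) = exp(−0.000061 × 5000) = 0.737123
R(C) = exp(−0.000020 × 5000) = 0.904837
R(D) = exp(−0.0000059 × 5000) = 0.970931
R(E) = exp(−0.0000022 × 5000) = 0.989060
R(F) = exp(−0.000018 × 5000) = 0.913931
R(G) = exp(−0.000010 × 5000) = 0.951229
Series (B and C): 0.737123 × 0.904837 = 0.666976
Parallel (A and [0.666976]): 1 − (1 − 0.847894)(1 − 0.666976) = 0.949345
Series ([0.949345] and D): 0.949345 × 0.970931 = 0.921748
Parallel (E and F): 1 − (1 − 0.989060)(1 − 0.913931) = 0.999058
Series ([0.999058] and G): 0.999058 × 0.951229 = 0.950333
Parallel ([0.921748] and [0.950333]): 1 − (1 − 0.921748)(1 − 0.950333) = 0.9961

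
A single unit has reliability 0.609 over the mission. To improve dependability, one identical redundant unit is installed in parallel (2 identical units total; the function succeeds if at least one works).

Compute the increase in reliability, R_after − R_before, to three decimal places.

0.238

R_before = 0.609
R_after = 1 − (1 − 0.609)^2 = 0.847
ΔR = 0.847 − 0.609 = 0.238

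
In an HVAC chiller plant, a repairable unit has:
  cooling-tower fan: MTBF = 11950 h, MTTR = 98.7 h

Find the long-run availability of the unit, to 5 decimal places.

A(cooling-tower fan) = MTBF/(MTBF+MTTR) = 11950/(11950+98.7) = 0.99181

0.99181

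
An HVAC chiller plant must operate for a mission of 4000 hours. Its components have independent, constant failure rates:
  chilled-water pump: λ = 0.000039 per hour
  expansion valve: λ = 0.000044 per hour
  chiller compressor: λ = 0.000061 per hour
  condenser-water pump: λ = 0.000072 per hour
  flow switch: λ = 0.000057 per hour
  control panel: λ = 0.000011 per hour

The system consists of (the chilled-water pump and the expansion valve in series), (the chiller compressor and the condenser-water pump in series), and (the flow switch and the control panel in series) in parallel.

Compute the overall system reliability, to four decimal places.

R(chilled-water pump) = exp(−0.000039 × 4000) = 0.855559
R(expansion valve) = exp(−0.000044 × 4000) = 0.838618
R(chiller compressor) = exp(−0.000061 × 4000) = 0.783488
R(condenser-water pump) = exp(−0.000072 × 4000) = 0.749762
R(flow switch) = exp(−0.000057 × 4000) = 0.796124
R(control panel) = exp(−0.000011 × 4000) = 0.956954
Series (chilled-water pump and expansion valve): 0.855559 × 0.838618 = 0.717487
Series (chiller compressor and condenser-water pump): 0.783488 × 0.749762 = 0.587430
Series (flow switch and control panel): 0.796124 × 0.956954 = 0.761854
Parallel ([0.717487], [0.587430], and [0.761854]): 1 − (1 − 0.717487)(1 − 0.587430)(1 − 0.761854) = 0.9722

0.9722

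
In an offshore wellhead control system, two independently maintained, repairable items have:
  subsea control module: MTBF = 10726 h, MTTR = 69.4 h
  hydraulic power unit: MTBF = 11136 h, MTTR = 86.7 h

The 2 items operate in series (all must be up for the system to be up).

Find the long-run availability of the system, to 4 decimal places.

0.9859

A(subsea control module) = MTBF/(MTBF+MTTR) = 10726/(10726+69.4) = 0.993571
A(hydraulic power unit) = MTBF/(MTBF+MTTR) = 11136/(11136+86.7) = 0.992275
Series availability: 0.993571 × 0.992275 = 0.9859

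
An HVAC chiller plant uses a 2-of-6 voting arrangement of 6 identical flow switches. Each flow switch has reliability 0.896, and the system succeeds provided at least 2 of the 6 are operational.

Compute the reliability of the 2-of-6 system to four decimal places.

R = Σ_{i=2}^{6} C(6,i) p^i (1−p)^{6−i} with p = 0.896
C(6,2)·0.896^2·0.104^4 = 0.001409
C(6,3)·0.896^3·0.104^3 = 0.016183
C(6,4)·0.896^4·0.104^2 = 0.104566
C(6,5)·0.896^5·0.104^1 = 0.360350
C(6,6)·0.896^6·0.104^0 = 0.517426
Sum = 0.9999

0.9999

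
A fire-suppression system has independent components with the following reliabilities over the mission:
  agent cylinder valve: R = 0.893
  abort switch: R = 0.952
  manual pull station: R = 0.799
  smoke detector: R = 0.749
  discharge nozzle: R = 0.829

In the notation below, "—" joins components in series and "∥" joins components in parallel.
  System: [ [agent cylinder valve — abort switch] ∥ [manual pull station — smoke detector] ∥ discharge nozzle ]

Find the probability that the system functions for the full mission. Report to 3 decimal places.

0.990

Series (agent cylinder valve and abort switch): 0.89300 × 0.95200 = 0.85014
Series (manual pull station and smoke detector): 0.79900 × 0.74900 = 0.59845
Parallel ([0.85014], [0.59845], and discharge nozzle): 1 − (1 − 0.85014)(1 − 0.59845)(1 − 0.82900) = 0.990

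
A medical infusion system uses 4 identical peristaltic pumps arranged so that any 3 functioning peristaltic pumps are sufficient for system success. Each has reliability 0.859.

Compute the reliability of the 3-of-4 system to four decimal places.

R = Σ_{i=3}^{4} C(4,i) p^i (1−p)^{4−i} with p = 0.859
C(4,3)·0.859^3·0.141^1 = 0.357486
C(4,4)·0.859^4·0.141^0 = 0.544468
Sum = 0.9020

0.9020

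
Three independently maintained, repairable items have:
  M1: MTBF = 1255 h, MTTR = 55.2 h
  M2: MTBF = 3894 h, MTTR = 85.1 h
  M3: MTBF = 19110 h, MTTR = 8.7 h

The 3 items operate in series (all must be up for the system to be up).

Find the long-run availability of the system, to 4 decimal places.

0.9370

A(M1) = MTBF/(MTBF+MTTR) = 1255/(1255+55.2) = 0.957869
A(M2) = MTBF/(MTBF+MTTR) = 3894/(3894+85.1) = 0.978613
A(M3) = MTBF/(MTBF+MTTR) = 19110/(19110+8.7) = 0.999545
Series availability: 0.957869 × 0.978613 × 0.999545 = 0.9370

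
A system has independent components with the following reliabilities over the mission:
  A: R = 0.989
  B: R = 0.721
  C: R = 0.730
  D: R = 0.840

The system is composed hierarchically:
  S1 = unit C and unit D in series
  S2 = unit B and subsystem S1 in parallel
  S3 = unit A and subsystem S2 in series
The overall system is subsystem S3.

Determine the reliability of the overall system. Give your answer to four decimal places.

Series (C and D): 0.730000 × 0.840000 = 0.613200
Parallel (B and [0.613200]): 1 − (1 − 0.721000)(1 − 0.613200) = 0.892083
Series (A and [0.892083]): 0.989000 × 0.892083 = 0.8823

0.8823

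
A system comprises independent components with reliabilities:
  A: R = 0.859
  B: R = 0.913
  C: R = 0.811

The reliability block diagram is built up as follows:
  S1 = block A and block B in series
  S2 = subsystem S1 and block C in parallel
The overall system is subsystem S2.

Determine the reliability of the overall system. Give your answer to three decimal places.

Series (A and B): 0.85900 × 0.91300 = 0.78427
Parallel ([0.78427] and C): 1 − (1 − 0.78427)(1 − 0.81100) = 0.959

0.959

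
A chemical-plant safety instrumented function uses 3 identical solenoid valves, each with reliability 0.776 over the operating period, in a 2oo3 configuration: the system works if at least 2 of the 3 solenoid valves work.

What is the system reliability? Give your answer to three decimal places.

R = Σ_{i=2}^{3} C(3,i) p^i (1−p)^{3−i} with p = 0.776
C(3,2)·0.776^2·0.224^1 = 0.40466
C(3,3)·0.776^3·0.224^0 = 0.46729
Sum = 0.872

0.872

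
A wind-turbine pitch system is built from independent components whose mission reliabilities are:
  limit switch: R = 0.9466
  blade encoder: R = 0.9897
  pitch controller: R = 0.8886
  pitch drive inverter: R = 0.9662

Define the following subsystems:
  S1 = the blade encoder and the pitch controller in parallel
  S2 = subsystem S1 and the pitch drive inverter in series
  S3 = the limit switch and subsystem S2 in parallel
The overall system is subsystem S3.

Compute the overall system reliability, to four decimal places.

0.9981

Parallel (blade encoder and pitch controller): 1 − (1 − 0.989700)(1 − 0.888600) = 0.998853
Series ([0.998853] and pitch drive inverter): 0.998853 × 0.966200 = 0.965092
Parallel (limit switch and [0.965092]): 1 − (1 − 0.946600)(1 − 0.965092) = 0.9981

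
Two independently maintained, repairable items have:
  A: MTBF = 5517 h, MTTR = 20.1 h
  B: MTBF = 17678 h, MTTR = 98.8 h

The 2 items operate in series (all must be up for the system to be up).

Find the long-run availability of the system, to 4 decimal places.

0.9908

A(A) = MTBF/(MTBF+MTTR) = 5517/(5517+20.1) = 0.996370
A(B) = MTBF/(MTBF+MTTR) = 17678/(17678+98.8) = 0.994442
Series availability: 0.996370 × 0.994442 = 0.9908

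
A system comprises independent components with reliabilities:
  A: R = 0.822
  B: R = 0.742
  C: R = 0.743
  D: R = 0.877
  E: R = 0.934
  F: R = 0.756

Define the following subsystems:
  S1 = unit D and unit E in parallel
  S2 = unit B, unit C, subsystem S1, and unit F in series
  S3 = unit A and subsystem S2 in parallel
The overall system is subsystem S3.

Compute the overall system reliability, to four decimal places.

0.8956

Parallel (D and E): 1 − (1 − 0.877000)(1 − 0.934000) = 0.991882
Series (B, C, [0.991882], and F): 0.742000 × 0.743000 × 0.991882 × 0.756000 = 0.413404
Parallel (A and [0.413404]): 1 − (1 − 0.822000)(1 − 0.413404) = 0.8956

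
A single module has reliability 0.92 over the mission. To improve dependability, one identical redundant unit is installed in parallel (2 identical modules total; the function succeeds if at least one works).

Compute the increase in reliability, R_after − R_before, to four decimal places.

0.0736

R_before = 0.92
R_after = 1 − (1 − 0.92)^2 = 0.9936
ΔR = 0.9936 − 0.92 = 0.0736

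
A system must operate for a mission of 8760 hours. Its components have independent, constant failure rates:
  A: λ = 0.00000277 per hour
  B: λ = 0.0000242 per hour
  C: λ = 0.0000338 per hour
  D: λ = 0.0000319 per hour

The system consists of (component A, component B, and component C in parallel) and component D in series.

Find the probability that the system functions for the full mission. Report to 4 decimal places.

R(A) = exp(−0.00000277 × 8760) = 0.976027
R(B) = exp(−0.0000242 × 8760) = 0.808971
R(C) = exp(−0.0000338 × 8760) = 0.743722
R(D) = exp(−0.0000319 × 8760) = 0.756204
Parallel (A, B, and C): 1 − (1 − 0.976027)(1 − 0.808971)(1 − 0.743722) = 0.998826
Series ([0.998826] and D): 0.998826 × 0.756204 = 0.7553

0.7553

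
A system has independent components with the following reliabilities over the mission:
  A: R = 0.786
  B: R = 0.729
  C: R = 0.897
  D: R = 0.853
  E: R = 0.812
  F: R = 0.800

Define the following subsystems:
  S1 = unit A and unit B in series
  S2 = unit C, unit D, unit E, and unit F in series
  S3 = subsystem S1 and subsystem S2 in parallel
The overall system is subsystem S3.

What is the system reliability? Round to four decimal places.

0.7852

Series (A and B): 0.786000 × 0.729000 = 0.572994
Series (C, D, E, and F): 0.897000 × 0.853000 × 0.812000 × 0.800000 = 0.497036
Parallel ([0.572994] and [0.497036]): 1 − (1 − 0.572994)(1 − 0.497036) = 0.7852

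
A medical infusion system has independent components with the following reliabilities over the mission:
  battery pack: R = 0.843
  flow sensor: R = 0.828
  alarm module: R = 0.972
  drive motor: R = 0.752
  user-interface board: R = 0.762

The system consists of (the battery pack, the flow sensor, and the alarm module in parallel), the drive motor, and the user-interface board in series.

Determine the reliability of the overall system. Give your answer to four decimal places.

Parallel (battery pack, flow sensor, and alarm module): 1 − (1 − 0.843000)(1 − 0.828000)(1 − 0.972000) = 0.999244
Series ([0.999244], drive motor, and user-interface board): 0.999244 × 0.752000 × 0.762000 = 0.5726

0.5726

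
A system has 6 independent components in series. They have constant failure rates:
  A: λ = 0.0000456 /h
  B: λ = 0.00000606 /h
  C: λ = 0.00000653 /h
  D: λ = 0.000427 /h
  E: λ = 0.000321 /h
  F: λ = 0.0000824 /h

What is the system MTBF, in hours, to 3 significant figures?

1130

Series of exponential components: λ_sys = Σ λ_i
λ_sys = 0.0000456 + 0.00000606 + 0.00000653 + 0.000427 + 0.000321 + 0.0000824 = 8.8859e-04 /h
MTBF = 1 / λ_sys = 1130 h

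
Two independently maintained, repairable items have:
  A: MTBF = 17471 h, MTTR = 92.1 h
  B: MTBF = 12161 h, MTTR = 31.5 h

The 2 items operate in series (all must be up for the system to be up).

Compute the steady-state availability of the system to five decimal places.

0.99219

A(A) = MTBF/(MTBF+MTTR) = 17471/(17471+92.1) = 0.994756
A(B) = MTBF/(MTBF+MTTR) = 12161/(12161+31.5) = 0.997416
Series availability: 0.994756 × 0.997416 = 0.99219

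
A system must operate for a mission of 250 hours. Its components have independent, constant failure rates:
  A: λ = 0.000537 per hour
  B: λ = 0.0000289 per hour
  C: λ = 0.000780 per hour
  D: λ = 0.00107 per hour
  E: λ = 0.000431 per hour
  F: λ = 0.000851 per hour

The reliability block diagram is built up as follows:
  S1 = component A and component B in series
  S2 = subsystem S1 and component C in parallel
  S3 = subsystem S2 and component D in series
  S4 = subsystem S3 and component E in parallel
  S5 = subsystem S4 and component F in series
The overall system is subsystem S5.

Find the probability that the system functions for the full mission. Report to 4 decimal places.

R(A) = exp(−0.000537 × 250) = 0.874371
R(B) = exp(−0.0000289 × 250) = 0.992801
R(C) = exp(−0.000780 × 250) = 0.822835
R(D) = exp(−0.00107 × 250) = 0.765290
R(E) = exp(−0.000431 × 250) = 0.897852
R(F) = exp(−0.000851 × 250) = 0.808358
Series (A and B): 0.874371 × 0.992801 = 0.868076
Parallel ([0.868076] and C): 1 − (1 − 0.868076)(1 − 0.822835) = 0.976628
Series ([0.976628] and D): 0.976628 × 0.765290 = 0.747404
Parallel ([0.747404] and E): 1 − (1 − 0.747404)(1 − 0.897852) = 0.974198
Series ([0.974198] and F): 0.974198 × 0.808358 = 0.7875

0.7875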